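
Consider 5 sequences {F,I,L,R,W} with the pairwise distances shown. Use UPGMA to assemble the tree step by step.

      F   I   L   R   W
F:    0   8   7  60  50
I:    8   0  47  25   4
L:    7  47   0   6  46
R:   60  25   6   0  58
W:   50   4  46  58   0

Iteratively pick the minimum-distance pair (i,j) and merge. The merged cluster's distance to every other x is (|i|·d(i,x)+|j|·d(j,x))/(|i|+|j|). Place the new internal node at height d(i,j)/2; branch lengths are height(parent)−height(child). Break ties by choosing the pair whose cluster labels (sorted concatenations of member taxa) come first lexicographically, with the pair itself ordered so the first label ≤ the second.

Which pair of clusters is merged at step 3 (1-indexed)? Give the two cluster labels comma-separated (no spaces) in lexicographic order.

step 1: merge (I,W) at d=4; branch lengths I→2, W→2; new cluster IW
  updated: d(F,IW)=29, d(IW,L)=93/2, d(IW,R)=83/2
step 2: merge (L,R) at d=6; branch lengths L→3, R→3; new cluster LR
  updated: d(F,LR)=67/2, d(IW,LR)=44
step 3: merge (F,IW) at d=29; branch lengths F→29/2, IW→25/2; new cluster FIW
  updated: d(FIW,LR)=81/2
step 4: merge (FIW,LR) at d=81/2; branch lengths FIW→23/4, LR→69/4; new cluster FILRW
final tree: ((F:29/2,(I:2,W:2):25/2):23/4,(L:3,R:3):69/4)
total length: 60

F,IW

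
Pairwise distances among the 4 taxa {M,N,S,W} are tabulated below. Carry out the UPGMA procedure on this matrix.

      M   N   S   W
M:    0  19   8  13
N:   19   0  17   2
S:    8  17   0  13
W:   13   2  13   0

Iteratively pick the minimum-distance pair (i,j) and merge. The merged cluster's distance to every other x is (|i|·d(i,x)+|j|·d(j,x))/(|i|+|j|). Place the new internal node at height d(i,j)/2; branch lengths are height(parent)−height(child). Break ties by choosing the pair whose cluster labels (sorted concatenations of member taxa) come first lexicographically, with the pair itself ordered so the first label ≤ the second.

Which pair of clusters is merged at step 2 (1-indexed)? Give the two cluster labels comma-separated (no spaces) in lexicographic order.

iteration 1: select N,W (d=2); attach at lengths (1, 1); label the merged cluster NW
  updated: d(M,NW)=16, d(NW,S)=15
iteration 2: select M,S (d=8); attach at lengths (4, 4); label the merged cluster MS
  updated: d(MS,NW)=31/2
iteration 3: select MS,NW (d=31/2); attach at lengths (15/4, 27/4); label the merged cluster MNSW
final tree: ((M:4,S:4):15/4,(N:1,W:1):27/4)
total length: 41/2

M,S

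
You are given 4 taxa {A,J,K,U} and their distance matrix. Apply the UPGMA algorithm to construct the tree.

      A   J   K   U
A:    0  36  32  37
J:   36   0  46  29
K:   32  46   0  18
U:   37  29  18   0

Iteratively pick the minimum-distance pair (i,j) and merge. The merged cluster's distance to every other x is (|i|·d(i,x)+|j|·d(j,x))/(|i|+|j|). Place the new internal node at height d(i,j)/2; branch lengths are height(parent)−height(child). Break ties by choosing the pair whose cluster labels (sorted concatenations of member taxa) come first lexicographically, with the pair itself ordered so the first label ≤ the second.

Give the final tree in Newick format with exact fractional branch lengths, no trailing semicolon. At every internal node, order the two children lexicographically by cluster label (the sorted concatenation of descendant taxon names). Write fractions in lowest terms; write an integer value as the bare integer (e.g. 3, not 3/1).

((A:69/4,(K:9,U:9):33/4):5/4,J:37/2)

iteration 1: select K,U (d=18); attach at lengths (9, 9); label the merged cluster KU
  updated: d(A,KU)=69/2, d(J,KU)=75/2
iteration 2: select A,KU (d=69/2); attach at lengths (69/4, 33/4); label the merged cluster AKU
  updated: d(AKU,J)=37
iteration 3: select AKU,J (d=37); attach at lengths (5/4, 37/2); label the merged cluster AJKU
final tree: ((A:69/4,(K:9,U:9):33/4):5/4,J:37/2)
total length: 253/4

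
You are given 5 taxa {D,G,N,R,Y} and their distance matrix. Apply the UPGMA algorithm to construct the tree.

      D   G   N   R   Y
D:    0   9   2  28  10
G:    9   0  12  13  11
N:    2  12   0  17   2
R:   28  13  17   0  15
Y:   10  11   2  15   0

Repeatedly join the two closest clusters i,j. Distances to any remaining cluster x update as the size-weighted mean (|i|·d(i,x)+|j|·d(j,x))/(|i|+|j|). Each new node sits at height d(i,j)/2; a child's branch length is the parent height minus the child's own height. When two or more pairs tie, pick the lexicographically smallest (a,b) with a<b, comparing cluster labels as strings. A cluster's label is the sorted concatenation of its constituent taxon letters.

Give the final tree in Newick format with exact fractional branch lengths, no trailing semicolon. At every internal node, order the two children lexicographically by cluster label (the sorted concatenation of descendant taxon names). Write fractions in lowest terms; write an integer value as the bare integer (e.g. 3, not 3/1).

((((D:1,N:1):2,Y:3):7/3,G:16/3):91/24,R:73/8)

iteration 1: select D,N (d=2); attach at lengths (1, 1); label the merged cluster DN
  updated: d(DN,G)=21/2, d(DN,R)=45/2, d(DN,Y)=6
iteration 2: select DN,Y (d=6); attach at lengths (2, 3); label the merged cluster DNY
  updated: d(DNY,G)=32/3, d(DNY,R)=20
iteration 3: select DNY,G (d=32/3); attach at lengths (7/3, 16/3); label the merged cluster DGNY
  updated: d(DGNY,R)=73/4
iteration 4: select DGNY,R (d=73/4); attach at lengths (91/24, 73/8); label the merged cluster DGNRY
final tree: ((((D:1,N:1):2,Y:3):7/3,G:16/3):91/24,R:73/8)
total length: 331/12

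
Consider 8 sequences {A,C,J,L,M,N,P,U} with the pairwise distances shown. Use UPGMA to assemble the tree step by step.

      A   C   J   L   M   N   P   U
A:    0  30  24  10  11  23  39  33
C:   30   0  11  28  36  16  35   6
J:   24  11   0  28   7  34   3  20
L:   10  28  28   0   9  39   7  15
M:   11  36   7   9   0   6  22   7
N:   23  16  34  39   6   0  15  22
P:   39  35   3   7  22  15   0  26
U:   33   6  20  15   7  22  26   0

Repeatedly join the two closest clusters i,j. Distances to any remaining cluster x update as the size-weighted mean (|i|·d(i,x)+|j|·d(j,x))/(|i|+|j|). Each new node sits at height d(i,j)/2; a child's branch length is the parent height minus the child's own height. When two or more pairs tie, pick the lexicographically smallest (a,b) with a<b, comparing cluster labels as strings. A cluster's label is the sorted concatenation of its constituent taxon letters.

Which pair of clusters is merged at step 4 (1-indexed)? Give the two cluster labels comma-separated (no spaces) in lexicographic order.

iteration 1: select J,P (d=3); attach at lengths (3/2, 3/2); label the merged cluster JP
  updated: d(A,JP)=63/2, d(C,JP)=23, d(JP,L)=35/2, d(JP,M)=29/2, d(JP,N)=49/2, d(JP,U)=23
iteration 2: select C,U (d=6); attach at lengths (3, 3); label the merged cluster CU
  updated: d(A,CU)=63/2, d(CU,JP)=23, d(CU,L)=43/2, d(CU,M)=43/2, d(CU,N)=19
iteration 3: select M,N (d=6); attach at lengths (3, 3); label the merged cluster MN
  updated: d(A,MN)=17, d(CU,MN)=81/4, d(JP,MN)=39/2, d(L,MN)=24
iteration 4: select A,L (d=10); attach at lengths (5, 5); label the merged cluster AL
  updated: d(AL,CU)=53/2, d(AL,JP)=49/2, d(AL,MN)=41/2
iteration 5: select JP,MN (d=39/2); attach at lengths (33/4, 27/4); label the merged cluster JMNP
  updated: d(AL,JMNP)=45/2, d(CU,JMNP)=173/8
iteration 6: select CU,JMNP (d=173/8); attach at lengths (125/16, 17/16); label the merged cluster CJMNPU
  updated: d(AL,CJMNPU)=143/6
iteration 7: select AL,CJMNPU (d=143/6); attach at lengths (83/12, 53/48); label the merged cluster ACJLMNPU
final tree: ((A:5,L:5):83/12,((C:3,U:3):125/16,((J:3/2,P:3/2):33/4,(M:3,N:3):27/4):17/16):53/48)
total length: 2731/48

A,L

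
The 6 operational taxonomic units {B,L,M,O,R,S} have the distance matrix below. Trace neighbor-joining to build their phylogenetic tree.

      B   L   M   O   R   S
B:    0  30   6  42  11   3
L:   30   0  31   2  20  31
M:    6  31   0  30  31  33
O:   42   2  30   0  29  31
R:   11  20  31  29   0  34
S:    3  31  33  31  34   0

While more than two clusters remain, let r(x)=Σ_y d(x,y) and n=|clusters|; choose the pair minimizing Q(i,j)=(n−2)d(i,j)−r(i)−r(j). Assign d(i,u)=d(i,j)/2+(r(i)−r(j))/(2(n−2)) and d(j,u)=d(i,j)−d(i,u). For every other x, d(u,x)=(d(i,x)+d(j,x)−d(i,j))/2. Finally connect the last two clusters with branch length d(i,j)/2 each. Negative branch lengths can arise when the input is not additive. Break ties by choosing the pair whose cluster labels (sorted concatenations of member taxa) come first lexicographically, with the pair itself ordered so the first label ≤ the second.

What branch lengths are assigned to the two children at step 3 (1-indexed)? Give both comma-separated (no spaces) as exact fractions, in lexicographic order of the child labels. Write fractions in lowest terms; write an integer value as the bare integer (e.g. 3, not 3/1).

-15/2,21/2

step 1: merge (L,O) at d=2, Q=-240; branch lengths L→-3/2, O→7/2; new cluster LO
  updated: d(B,LO)=35, d(LO,M)=59/2, d(LO,R)=47/2, d(LO,S)=30
step 2: merge (LO,R) at d=47/2, Q=-147; branch lengths LO→89/6, R→26/3; new cluster LOR
  updated: d(B,LOR)=45/4, d(LOR,M)=37/2, d(LOR,S)=81/4
step 3: merge (B,S) at d=3, Q=-141/2; branch lengths B→-15/2, S→21/2; new cluster BS
  updated: d(BS,LOR)=57/4, d(BS,M)=18
step 4: merge (BS,LOR) at d=57/4, Q=-203/4; branch lengths BS→55/8, LOR→59/8; new cluster BLORS
  updated: d(BLORS,M)=89/8
step 5: merge (BLORS,M) at d=89/8; branch lengths BLORS→89/16, M→89/16; new cluster BLMORS
final tree: (((B:-15/2,S:21/2):55/8,((L:-3/2,O:7/2):89/6,R:26/3):59/8):89/16,M:89/16)
total length: 431/8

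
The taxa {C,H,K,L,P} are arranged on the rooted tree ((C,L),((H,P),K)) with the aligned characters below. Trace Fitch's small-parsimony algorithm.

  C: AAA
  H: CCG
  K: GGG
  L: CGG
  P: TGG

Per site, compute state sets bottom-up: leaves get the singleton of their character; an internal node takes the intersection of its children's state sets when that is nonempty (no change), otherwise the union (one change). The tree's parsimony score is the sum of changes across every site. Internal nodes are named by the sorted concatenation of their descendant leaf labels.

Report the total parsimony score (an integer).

6

site 0, node CL: C={A} ∪ L={C} → {A,C} (+1)
site 0, node HP: H={C} ∪ P={T} → {C,T} (+1)
site 0, node HKP: HP={C,T} ∪ K={G} → {C,G,T} (+1)
site 0, node CHKLP: CL={A,C} ∩ HKP={C,G,T} → {C} (+0)
site 1, node CL: C={A} ∪ L={G} → {A,G} (+1)
site 1, node HP: H={C} ∪ P={G} → {C,G} (+1)
site 1, node HKP: HP={C,G} ∩ K={G} → {G} (+0)
site 1, node CHKLP: CL={A,G} ∩ HKP={G} → {G} (+0)
site 2, node CL: C={A} ∪ L={G} → {A,G} (+1)
site 2, node HP: H={G} ∩ P={G} → {G} (+0)
site 2, node HKP: HP={G} ∩ K={G} → {G} (+0)
site 2, node CHKLP: CL={A,G} ∩ HKP={G} → {G} (+0)
per-site changes: [3, 2, 1]; total = 6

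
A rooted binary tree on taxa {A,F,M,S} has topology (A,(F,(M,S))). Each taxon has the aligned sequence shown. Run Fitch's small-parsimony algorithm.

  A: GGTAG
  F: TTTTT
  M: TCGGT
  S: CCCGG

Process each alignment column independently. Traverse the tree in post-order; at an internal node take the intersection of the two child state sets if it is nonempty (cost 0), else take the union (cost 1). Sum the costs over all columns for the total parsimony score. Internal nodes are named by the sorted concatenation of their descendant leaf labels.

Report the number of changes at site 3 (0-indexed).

site 0, node MS: M={T} ∪ S={C} → {C,T} (+1)
site 0, node FMS: F={T} ∩ MS={C,T} → {T} (+0)
site 0, node AFMS: A={G} ∪ FMS={T} → {G,T} (+1)
site 1, node MS: M={C} ∩ S={C} → {C} (+0)
site 1, node FMS: F={T} ∪ MS={C} → {C,T} (+1)
site 1, node AFMS: A={G} ∪ FMS={C,T} → {C,G,T} (+1)
site 2, node MS: M={G} ∪ S={C} → {C,G} (+1)
site 2, node FMS: F={T} ∪ MS={C,G} → {C,G,T} (+1)
site 2, node AFMS: A={T} ∩ FMS={C,G,T} → {T} (+0)
site 3, node MS: M={G} ∩ S={G} → {G} (+0)
site 3, node FMS: F={T} ∪ MS={G} → {G,T} (+1)
site 3, node AFMS: A={A} ∪ FMS={G,T} → {A,G,T} (+1)
site 4, node MS: M={T} ∪ S={G} → {G,T} (+1)
site 4, node FMS: F={T} ∩ MS={G,T} → {T} (+0)
site 4, node AFMS: A={G} ∪ FMS={T} → {G,T} (+1)
per-site changes: [2, 2, 2, 2, 2]; total = 10

2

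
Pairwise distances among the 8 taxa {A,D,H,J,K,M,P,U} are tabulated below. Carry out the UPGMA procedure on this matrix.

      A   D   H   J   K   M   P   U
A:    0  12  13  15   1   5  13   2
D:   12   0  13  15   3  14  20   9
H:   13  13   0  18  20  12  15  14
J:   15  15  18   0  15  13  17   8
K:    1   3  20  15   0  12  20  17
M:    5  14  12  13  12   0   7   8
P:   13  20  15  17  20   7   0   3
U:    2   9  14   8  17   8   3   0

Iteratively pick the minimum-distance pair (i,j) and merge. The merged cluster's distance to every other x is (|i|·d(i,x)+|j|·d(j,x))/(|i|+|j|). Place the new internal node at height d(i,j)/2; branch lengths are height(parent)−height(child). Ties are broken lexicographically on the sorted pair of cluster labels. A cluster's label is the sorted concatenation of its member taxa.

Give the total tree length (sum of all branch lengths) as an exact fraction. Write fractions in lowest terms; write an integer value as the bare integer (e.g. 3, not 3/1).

1. join A+K (d=1) ⇒ AK; edges |A|=1/2, |K|=1/2
  updated: d(AK,D)=15/2, d(AK,H)=33/2, d(AK,J)=15, d(AK,M)=17/2, d(AK,P)=33/2, d(AK,U)=19/2
2. join P+U (d=3) ⇒ PU; edges |P|=3/2, |U|=3/2
  updated: d(AK,PU)=13, d(D,PU)=29/2, d(H,PU)=29/2, d(J,PU)=25/2, d(M,PU)=15/2
3. join AK+D (d=15/2) ⇒ ADK; edges |AK|=13/4, |D|=15/4
  updated: d(ADK,H)=46/3, d(ADK,J)=15, d(ADK,M)=31/3, d(ADK,PU)=27/2
4. join M+PU (d=15/2) ⇒ MPU; edges |M|=15/4, |PU|=9/4
  updated: d(ADK,MPU)=112/9, d(H,MPU)=41/3, d(J,MPU)=38/3
5. join ADK+MPU (d=112/9) ⇒ ADKMPU; edges |ADK|=89/36, |MPU|=89/36
  updated: d(ADKMPU,H)=29/2, d(ADKMPU,J)=83/6
6. join ADKMPU+J (d=83/6) ⇒ ADJKMPU; edges |ADKMPU|=25/36, |J|=83/12
  updated: d(ADJKMPU,H)=15
7. join ADJKMPU+H (d=15) ⇒ ADHJKMPU; edges |ADJKMPU|=7/12, |H|=15/2
final tree: (((((A:1/2,K:1/2):13/4,D:15/4):89/36,(M:15/4,(P:3/2,U:3/2):9/4):89/36):25/36,J:83/12):7/12,H:15/2)
total length: 1355/36

1355/36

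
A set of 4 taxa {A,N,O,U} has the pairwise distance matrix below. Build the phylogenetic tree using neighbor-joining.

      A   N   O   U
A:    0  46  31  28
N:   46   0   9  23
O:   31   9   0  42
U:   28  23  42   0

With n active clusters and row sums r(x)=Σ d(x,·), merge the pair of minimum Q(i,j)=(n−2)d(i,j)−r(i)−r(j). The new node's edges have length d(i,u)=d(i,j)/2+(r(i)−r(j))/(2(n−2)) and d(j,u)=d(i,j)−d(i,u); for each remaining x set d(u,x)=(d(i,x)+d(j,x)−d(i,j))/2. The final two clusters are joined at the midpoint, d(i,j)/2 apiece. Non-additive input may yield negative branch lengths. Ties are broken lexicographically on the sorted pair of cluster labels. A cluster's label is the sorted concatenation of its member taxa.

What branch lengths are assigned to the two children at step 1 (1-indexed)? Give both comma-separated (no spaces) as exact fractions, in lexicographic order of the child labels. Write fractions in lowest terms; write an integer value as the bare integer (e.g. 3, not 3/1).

17,11

1. join A+U (d=28, Q=-142) ⇒ AU; edges |A|=17, |U|=11
  updated: d(AU,N)=41/2, d(AU,O)=45/2
2. join AU+N (d=41/2, Q=-52) ⇒ ANU; edges |AU|=17, |N|=7/2
  updated: d(ANU,O)=11/2
3. join ANU+O (d=11/2) ⇒ ANOU; edges |ANU|=11/4, |O|=11/4
final tree: (((A:17,U:11):17,N:7/2):11/4,O:11/4)
total length: 54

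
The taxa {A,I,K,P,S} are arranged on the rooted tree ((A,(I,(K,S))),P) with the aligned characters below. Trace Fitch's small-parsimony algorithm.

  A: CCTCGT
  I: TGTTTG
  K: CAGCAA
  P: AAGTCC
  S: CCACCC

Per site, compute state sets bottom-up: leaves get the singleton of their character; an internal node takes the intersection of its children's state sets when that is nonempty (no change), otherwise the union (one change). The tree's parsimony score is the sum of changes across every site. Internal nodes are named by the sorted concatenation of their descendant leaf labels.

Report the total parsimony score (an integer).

16

KS@0: {C} ∩ {C} = {C} (intersection, +0)
IKS@0: {T} ∪ {C} = {C,T} (union, +1)
AIKS@0: {C} ∩ {C,T} = {C} (intersection, +0)
AIKPS@0: {C} ∪ {A} = {A,C} (union, +1)
KS@1: {A} ∪ {C} = {A,C} (union, +1)
IKS@1: {G} ∪ {A,C} = {A,C,G} (union, +1)
AIKS@1: {C} ∩ {A,C,G} = {C} (intersection, +0)
AIKPS@1: {C} ∪ {A} = {A,C} (union, +1)
KS@2: {G} ∪ {A} = {A,G} (union, +1)
IKS@2: {T} ∪ {A,G} = {A,G,T} (union, +1)
AIKS@2: {T} ∩ {A,G,T} = {T} (intersection, +0)
AIKPS@2: {T} ∪ {G} = {G,T} (union, +1)
KS@3: {C} ∩ {C} = {C} (intersection, +0)
IKS@3: {T} ∪ {C} = {C,T} (union, +1)
AIKS@3: {C} ∩ {C,T} = {C} (intersection, +0)
AIKPS@3: {C} ∪ {T} = {C,T} (union, +1)
KS@4: {A} ∪ {C} = {A,C} (union, +1)
IKS@4: {T} ∪ {A,C} = {A,C,T} (union, +1)
AIKS@4: {G} ∪ {A,C,T} = {A,C,G,T} (union, +1)
AIKPS@4: {A,C,G,T} ∩ {C} = {C} (intersection, +0)
KS@5: {A} ∪ {C} = {A,C} (union, +1)
IKS@5: {G} ∪ {A,C} = {A,C,G} (union, +1)
AIKS@5: {T} ∪ {A,C,G} = {A,C,G,T} (union, +1)
AIKPS@5: {A,C,G,T} ∩ {C} = {C} (intersection, +0)
per-site changes: [2, 3, 3, 2, 3, 3]; total = 16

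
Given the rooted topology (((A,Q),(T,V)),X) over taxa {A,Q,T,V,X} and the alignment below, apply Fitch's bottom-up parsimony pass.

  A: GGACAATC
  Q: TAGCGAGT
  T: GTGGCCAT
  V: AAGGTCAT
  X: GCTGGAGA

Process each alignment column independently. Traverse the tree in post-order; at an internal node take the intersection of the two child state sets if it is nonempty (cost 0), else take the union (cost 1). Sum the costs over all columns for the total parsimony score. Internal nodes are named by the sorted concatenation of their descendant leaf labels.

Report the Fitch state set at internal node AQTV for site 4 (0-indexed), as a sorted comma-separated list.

site 0, node AQ: A={G} ∪ Q={T} → {G,T} (+1)
site 0, node TV: T={G} ∪ V={A} → {A,G} (+1)
site 0, node AQTV: AQ={G,T} ∩ TV={A,G} → {G} (+0)
site 0, node AQTVX: AQTV={G} ∩ X={G} → {G} (+0)
site 1, node AQ: A={G} ∪ Q={A} → {A,G} (+1)
site 1, node TV: T={T} ∪ V={A} → {A,T} (+1)
site 1, node AQTV: AQ={A,G} ∩ TV={A,T} → {A} (+0)
site 1, node AQTVX: AQTV={A} ∪ X={C} → {A,C} (+1)
site 2, node AQ: A={A} ∪ Q={G} → {A,G} (+1)
site 2, node TV: T={G} ∩ V={G} → {G} (+0)
site 2, node AQTV: AQ={A,G} ∩ TV={G} → {G} (+0)
site 2, node AQTVX: AQTV={G} ∪ X={T} → {G,T} (+1)
site 3, node AQ: A={C} ∩ Q={C} → {C} (+0)
site 3, node TV: T={G} ∩ V={G} → {G} (+0)
site 3, node AQTV: AQ={C} ∪ TV={G} → {C,G} (+1)
site 3, node AQTVX: AQTV={C,G} ∩ X={G} → {G} (+0)
site 4, node AQ: A={A} ∪ Q={G} → {A,G} (+1)
site 4, node TV: T={C} ∪ V={T} → {C,T} (+1)
site 4, node AQTV: AQ={A,G} ∪ TV={C,T} → {A,C,G,T} (+1)
site 4, node AQTVX: AQTV={A,C,G,T} ∩ X={G} → {G} (+0)
site 5, node AQ: A={A} ∩ Q={A} → {A} (+0)
site 5, node TV: T={C} ∩ V={C} → {C} (+0)
site 5, node AQTV: AQ={A} ∪ TV={C} → {A,C} (+1)
site 5, node AQTVX: AQTV={A,C} ∩ X={A} → {A} (+0)
site 6, node AQ: A={T} ∪ Q={G} → {G,T} (+1)
site 6, node TV: T={A} ∩ V={A} → {A} (+0)
site 6, node AQTV: AQ={G,T} ∪ TV={A} → {A,G,T} (+1)
site 6, node AQTVX: AQTV={A,G,T} ∩ X={G} → {G} (+0)
site 7, node AQ: A={C} ∪ Q={T} → {C,T} (+1)
site 7, node TV: T={T} ∩ V={T} → {T} (+0)
site 7, node AQTV: AQ={C,T} ∩ TV={T} → {T} (+0)
site 7, node AQTVX: AQTV={T} ∪ X={A} → {A,T} (+1)
per-site changes: [2, 3, 2, 1, 3, 1, 2, 2]; total = 16

A,C,G,T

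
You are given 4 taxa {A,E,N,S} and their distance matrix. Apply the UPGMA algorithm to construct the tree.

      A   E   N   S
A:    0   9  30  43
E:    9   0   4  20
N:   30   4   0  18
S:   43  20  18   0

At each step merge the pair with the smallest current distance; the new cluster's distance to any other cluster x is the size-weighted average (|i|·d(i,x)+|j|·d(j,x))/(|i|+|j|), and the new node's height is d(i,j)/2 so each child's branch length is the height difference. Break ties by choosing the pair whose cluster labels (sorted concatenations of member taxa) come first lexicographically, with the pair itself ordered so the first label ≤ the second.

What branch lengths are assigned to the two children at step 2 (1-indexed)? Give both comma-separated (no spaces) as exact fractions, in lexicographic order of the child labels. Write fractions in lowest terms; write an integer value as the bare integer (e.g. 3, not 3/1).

15/2,19/2

1. join E+N (d=4) ⇒ EN; edges |E|=2, |N|=2
  updated: d(A,EN)=39/2, d(EN,S)=19
2. join EN+S (d=19) ⇒ ENS; edges |EN|=15/2, |S|=19/2
  updated: d(A,ENS)=82/3
3. join A+ENS (d=82/3) ⇒ AENS; edges |A|=41/3, |ENS|=25/6
final tree: (A:41/3,((E:2,N:2):15/2,S:19/2):25/6)
total length: 233/6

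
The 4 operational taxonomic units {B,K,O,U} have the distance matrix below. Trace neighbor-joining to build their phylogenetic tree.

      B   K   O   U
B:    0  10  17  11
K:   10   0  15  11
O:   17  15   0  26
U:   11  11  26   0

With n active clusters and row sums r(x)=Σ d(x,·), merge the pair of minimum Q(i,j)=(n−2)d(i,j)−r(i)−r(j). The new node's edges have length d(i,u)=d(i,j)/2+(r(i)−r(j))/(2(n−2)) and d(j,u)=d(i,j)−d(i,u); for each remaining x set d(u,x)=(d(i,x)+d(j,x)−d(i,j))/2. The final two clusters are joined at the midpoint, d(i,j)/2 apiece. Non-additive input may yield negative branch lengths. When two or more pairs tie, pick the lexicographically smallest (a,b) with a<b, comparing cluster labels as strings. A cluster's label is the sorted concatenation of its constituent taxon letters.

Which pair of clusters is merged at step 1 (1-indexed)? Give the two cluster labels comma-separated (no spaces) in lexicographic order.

step 1: merge (B,U) at d=11, Q=-64; branch lengths B→3, U→8; new cluster BU
  updated: d(BU,K)=5, d(BU,O)=16
step 2: merge (BU,K) at d=5, Q=-36; branch lengths BU→3, K→2; new cluster BKU
  updated: d(BKU,O)=13
step 3: merge (BKU,O) at d=13; branch lengths BKU→13/2, O→13/2; new cluster BKOU
final tree: (((B:3,U:8):3,K:2):13/2,O:13/2)
total length: 29

B,U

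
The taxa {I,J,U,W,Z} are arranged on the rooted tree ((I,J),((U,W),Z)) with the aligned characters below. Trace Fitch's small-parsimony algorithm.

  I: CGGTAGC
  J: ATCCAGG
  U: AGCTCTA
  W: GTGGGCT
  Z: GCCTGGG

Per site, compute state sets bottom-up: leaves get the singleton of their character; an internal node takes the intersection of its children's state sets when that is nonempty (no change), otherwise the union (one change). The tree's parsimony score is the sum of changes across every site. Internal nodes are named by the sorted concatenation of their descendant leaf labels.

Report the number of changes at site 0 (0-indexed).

IJ@0: {C} ∪ {A} = {A,C} (union, +1)
UW@0: {A} ∪ {G} = {A,G} (union, +1)
UWZ@0: {A,G} ∩ {G} = {G} (intersection, +0)
IJUWZ@0: {A,C} ∪ {G} = {A,C,G} (union, +1)
IJ@1: {G} ∪ {T} = {G,T} (union, +1)
UW@1: {G} ∪ {T} = {G,T} (union, +1)
UWZ@1: {G,T} ∪ {C} = {C,G,T} (union, +1)
IJUWZ@1: {G,T} ∩ {C,G,T} = {G,T} (intersection, +0)
IJ@2: {G} ∪ {C} = {C,G} (union, +1)
UW@2: {C} ∪ {G} = {C,G} (union, +1)
UWZ@2: {C,G} ∩ {C} = {C} (intersection, +0)
IJUWZ@2: {C,G} ∩ {C} = {C} (intersection, +0)
IJ@3: {T} ∪ {C} = {C,T} (union, +1)
UW@3: {T} ∪ {G} = {G,T} (union, +1)
UWZ@3: {G,T} ∩ {T} = {T} (intersection, +0)
IJUWZ@3: {C,T} ∩ {T} = {T} (intersection, +0)
IJ@4: {A} ∩ {A} = {A} (intersection, +0)
UW@4: {C} ∪ {G} = {C,G} (union, +1)
UWZ@4: {C,G} ∩ {G} = {G} (intersection, +0)
IJUWZ@4: {A} ∪ {G} = {A,G} (union, +1)
IJ@5: {G} ∩ {G} = {G} (intersection, +0)
UW@5: {T} ∪ {C} = {C,T} (union, +1)
UWZ@5: {C,T} ∪ {G} = {C,G,T} (union, +1)
IJUWZ@5: {G} ∩ {C,G,T} = {G} (intersection, +0)
IJ@6: {C} ∪ {G} = {C,G} (union, +1)
UW@6: {A} ∪ {T} = {A,T} (union, +1)
UWZ@6: {A,T} ∪ {G} = {A,G,T} (union, +1)
IJUWZ@6: {C,G} ∩ {A,G,T} = {G} (intersection, +0)
per-site changes: [3, 3, 2, 2, 2, 2, 3]; total = 17

3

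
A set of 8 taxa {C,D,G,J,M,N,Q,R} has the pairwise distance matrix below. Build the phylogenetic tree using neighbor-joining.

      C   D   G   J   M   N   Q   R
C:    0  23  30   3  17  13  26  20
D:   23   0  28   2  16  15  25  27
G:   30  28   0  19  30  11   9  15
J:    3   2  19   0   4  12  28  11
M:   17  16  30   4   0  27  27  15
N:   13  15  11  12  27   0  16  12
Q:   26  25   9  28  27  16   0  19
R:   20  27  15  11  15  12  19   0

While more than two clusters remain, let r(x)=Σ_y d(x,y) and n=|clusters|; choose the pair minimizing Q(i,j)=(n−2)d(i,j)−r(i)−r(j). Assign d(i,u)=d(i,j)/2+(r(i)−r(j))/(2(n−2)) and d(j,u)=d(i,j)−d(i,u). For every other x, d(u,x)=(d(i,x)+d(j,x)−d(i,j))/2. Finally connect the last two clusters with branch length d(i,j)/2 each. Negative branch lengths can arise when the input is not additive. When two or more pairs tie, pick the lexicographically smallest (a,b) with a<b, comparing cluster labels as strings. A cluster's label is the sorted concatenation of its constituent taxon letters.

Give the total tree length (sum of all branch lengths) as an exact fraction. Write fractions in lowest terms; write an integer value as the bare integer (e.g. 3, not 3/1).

iteration 1: select G,Q (d=9, Q=-238); attach at lengths (23/6, 31/6); label the merged cluster GQ
  updated: d(C,GQ)=47/2, d(D,GQ)=22, d(GQ,J)=19, d(GQ,M)=24, d(GQ,N)=9, d(GQ,R)=25/2
iteration 2: select GQ,N (d=9, Q=-153); attach at lengths (67/10, 23/10); label the merged cluster GNQ
  updated: d(C,GNQ)=55/4, d(D,GNQ)=14, d(GNQ,J)=11, d(GNQ,M)=21, d(GNQ,R)=31/4
iteration 3: select GNQ,R (d=31/4, Q=-469/4); attach at lengths (71/32, 177/32); label the merged cluster GNQR
  updated: d(C,GNQR)=13, d(D,GNQR)=133/8, d(GNQR,J)=57/8, d(GNQR,M)=113/8
iteration 4: select C,GNQR (d=13, Q=-543/8); attach at lengths (353/48, 271/48); label the merged cluster CGNQR
  updated: d(CGNQR,D)=213/16, d(CGNQR,J)=-23/16, d(CGNQR,M)=145/16
iteration 5: select CGNQR,M (d=145/16, Q=-255/8); attach at lengths (5/2, 105/16); label the merged cluster CGMNQR
  updated: d(CGMNQR,D)=81/8, d(CGMNQR,J)=-13/4
iteration 6: select CGMNQR,D (d=81/8, Q=-71/8); attach at lengths (39/16, 123/16); label the merged cluster CDGMNQR
  updated: d(CDGMNQR,J)=-91/16
iteration 7: select CDGMNQR,J (d=-91/16); attach at lengths (-91/32, -91/32); label the merged cluster CDGJMNQR
final tree: ((((C:353/48,(((G:23/6,Q:31/6):67/10,N:23/10):71/32,R:177/32):271/48):5/2,M:105/16):39/16,D:123/16):-91/32,J:-91/32)
total length: 209/4

209/4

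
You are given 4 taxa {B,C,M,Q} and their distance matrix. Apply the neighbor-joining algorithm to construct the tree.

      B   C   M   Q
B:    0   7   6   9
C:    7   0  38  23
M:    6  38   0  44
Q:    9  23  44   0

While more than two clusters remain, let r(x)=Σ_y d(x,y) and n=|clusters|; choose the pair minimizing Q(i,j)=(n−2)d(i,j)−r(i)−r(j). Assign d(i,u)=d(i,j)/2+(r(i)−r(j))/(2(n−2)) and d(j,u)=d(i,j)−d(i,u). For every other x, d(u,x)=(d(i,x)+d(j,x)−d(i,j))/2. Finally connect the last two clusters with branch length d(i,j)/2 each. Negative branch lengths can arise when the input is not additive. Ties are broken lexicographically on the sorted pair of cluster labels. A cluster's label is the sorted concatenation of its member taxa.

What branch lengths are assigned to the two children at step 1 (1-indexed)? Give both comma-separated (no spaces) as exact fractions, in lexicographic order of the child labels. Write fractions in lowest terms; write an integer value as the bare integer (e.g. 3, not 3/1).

-27/2,39/2

iteration 1: select B,M (d=6, Q=-98); attach at lengths (-27/2, 39/2); label the merged cluster BM
  updated: d(BM,C)=39/2, d(BM,Q)=47/2
iteration 2: select BM,C (d=39/2, Q=-66); attach at lengths (10, 19/2); label the merged cluster BCM
  updated: d(BCM,Q)=27/2
iteration 3: select BCM,Q (d=27/2); attach at lengths (27/4, 27/4); label the merged cluster BCMQ
final tree: (((B:-27/2,M:39/2):10,C:19/2):27/4,Q:27/4)
total length: 39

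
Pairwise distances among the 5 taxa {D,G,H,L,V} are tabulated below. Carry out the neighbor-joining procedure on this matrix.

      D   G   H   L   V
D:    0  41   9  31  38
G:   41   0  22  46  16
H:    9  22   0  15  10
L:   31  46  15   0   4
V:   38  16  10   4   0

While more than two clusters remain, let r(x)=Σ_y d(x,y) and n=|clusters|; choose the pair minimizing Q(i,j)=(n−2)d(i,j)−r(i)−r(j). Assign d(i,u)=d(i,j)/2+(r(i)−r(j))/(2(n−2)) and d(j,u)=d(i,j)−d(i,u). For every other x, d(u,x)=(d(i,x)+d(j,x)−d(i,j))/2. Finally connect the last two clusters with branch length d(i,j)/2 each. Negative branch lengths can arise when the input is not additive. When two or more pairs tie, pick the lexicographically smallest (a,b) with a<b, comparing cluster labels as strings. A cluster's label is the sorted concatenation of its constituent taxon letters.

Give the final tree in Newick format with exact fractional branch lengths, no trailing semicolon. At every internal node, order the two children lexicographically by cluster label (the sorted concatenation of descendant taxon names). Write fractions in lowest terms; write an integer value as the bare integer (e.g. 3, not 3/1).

1. join L+V (d=4, Q=-152) ⇒ LV; edges |L|=20/3, |V|=-8/3
  updated: d(D,LV)=65/2, d(G,LV)=29, d(H,LV)=21/2
2. join D+H (d=9, Q=-106) ⇒ DH; edges |D|=59/4, |H|=-23/4
  updated: d(DH,G)=27, d(DH,LV)=17
3. join DH+G (d=27, Q=-73) ⇒ DGH; edges |DH|=15/2, |G|=39/2
  updated: d(DGH,LV)=19/2
4. join DGH+LV (d=19/2) ⇒ DGHLV; edges |DGH|=19/4, |LV|=19/4
final tree: (((D:59/4,H:-23/4):15/2,G:39/2):19/4,(L:20/3,V:-8/3):19/4)
total length: 99/2

(((D:59/4,H:-23/4):15/2,G:39/2):19/4,(L:20/3,V:-8/3):19/4)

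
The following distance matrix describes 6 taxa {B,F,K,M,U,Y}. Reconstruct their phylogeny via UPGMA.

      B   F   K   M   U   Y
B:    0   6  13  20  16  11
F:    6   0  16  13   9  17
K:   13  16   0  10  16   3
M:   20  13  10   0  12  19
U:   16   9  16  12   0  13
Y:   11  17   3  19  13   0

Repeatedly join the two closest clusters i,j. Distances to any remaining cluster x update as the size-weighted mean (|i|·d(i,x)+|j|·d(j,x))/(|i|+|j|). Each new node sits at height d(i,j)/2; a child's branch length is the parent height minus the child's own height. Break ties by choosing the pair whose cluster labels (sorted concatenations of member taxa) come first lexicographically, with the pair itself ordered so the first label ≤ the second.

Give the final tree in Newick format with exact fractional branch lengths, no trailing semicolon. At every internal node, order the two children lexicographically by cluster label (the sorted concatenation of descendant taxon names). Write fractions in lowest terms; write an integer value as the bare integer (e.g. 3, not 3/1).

(((B:3,F:3):33/8,(K:3/2,Y:3/2):45/8):1/8,(M:6,U:6):5/4)

step 1: merge (K,Y) at d=3; branch lengths K→3/2, Y→3/2; new cluster KY
  updated: d(B,KY)=12, d(F,KY)=33/2, d(KY,M)=29/2, d(KY,U)=29/2
step 2: merge (B,F) at d=6; branch lengths B→3, F→3; new cluster BF
  updated: d(BF,KY)=57/4, d(BF,M)=33/2, d(BF,U)=25/2
step 3: merge (M,U) at d=12; branch lengths M→6, U→6; new cluster MU
  updated: d(BF,MU)=29/2, d(KY,MU)=29/2
step 4: merge (BF,KY) at d=57/4; branch lengths BF→33/8, KY→45/8; new cluster BFKY
  updated: d(BFKY,MU)=29/2
step 5: merge (BFKY,MU) at d=29/2; branch lengths BFKY→1/8, MU→5/4; new cluster BFKMUY
final tree: (((B:3,F:3):33/8,(K:3/2,Y:3/2):45/8):1/8,(M:6,U:6):5/4)
total length: 257/8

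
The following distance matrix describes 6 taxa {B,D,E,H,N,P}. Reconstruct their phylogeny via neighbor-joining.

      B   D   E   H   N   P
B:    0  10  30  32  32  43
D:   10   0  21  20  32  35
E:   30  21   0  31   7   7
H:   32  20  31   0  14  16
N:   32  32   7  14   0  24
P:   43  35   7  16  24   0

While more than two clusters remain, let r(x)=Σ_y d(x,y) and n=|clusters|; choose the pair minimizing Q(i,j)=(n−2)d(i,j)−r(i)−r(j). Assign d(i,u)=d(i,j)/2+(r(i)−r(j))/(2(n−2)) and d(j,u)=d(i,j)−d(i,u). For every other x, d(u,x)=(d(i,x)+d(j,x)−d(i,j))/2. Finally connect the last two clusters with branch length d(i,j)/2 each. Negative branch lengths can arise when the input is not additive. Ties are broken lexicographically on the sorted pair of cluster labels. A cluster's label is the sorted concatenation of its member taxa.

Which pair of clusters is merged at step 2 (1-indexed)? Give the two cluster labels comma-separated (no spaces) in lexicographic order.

iteration 1: select B,D (d=10, Q=-225); attach at lengths (69/8, 11/8); label the merged cluster BD
  updated: d(BD,E)=41/2, d(BD,H)=21, d(BD,N)=27, d(BD,P)=34
iteration 2: select E,P (d=7, Q=-251/2); attach at lengths (11/12, 73/12); label the merged cluster EP
  updated: d(BD,EP)=95/4, d(EP,H)=20, d(EP,N)=12
iteration 3: select BD,H (d=21, Q=-339/4); attach at lengths (235/16, 101/16); label the merged cluster BDH
  updated: d(BDH,EP)=91/8, d(BDH,N)=10
iteration 4: select BDH,EP (d=91/8, Q=-267/8); attach at lengths (75/16, 107/16); label the merged cluster BDEHP
  updated: d(BDEHP,N)=85/16
iteration 5: select BDEHP,N (d=85/16); attach at lengths (85/32, 85/32); label the merged cluster BDEHNP
final tree: ((((B:69/8,D:11/8):235/16,H:101/16):75/16,(E:11/12,P:73/12):107/16):85/32,N:85/32)
total length: 875/16

E,P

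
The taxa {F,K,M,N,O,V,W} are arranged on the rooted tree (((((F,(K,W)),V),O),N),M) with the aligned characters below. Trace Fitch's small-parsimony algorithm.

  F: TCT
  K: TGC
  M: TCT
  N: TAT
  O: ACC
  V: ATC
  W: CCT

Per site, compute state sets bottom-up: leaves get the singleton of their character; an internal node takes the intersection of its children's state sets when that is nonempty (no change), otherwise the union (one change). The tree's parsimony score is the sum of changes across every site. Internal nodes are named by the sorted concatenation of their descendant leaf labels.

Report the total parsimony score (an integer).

9

KW@0: {T} ∪ {C} = {C,T} (union, +1)
FKW@0: {T} ∩ {C,T} = {T} (intersection, +0)
FKVW@0: {T} ∪ {A} = {A,T} (union, +1)
FKOVW@0: {A,T} ∩ {A} = {A} (intersection, +0)
FKNOVW@0: {A} ∪ {T} = {A,T} (union, +1)
FKMNOVW@0: {A,T} ∩ {T} = {T} (intersection, +0)
KW@1: {G} ∪ {C} = {C,G} (union, +1)
FKW@1: {C} ∩ {C,G} = {C} (intersection, +0)
FKVW@1: {C} ∪ {T} = {C,T} (union, +1)
FKOVW@1: {C,T} ∩ {C} = {C} (intersection, +0)
FKNOVW@1: {C} ∪ {A} = {A,C} (union, +1)
FKMNOVW@1: {A,C} ∩ {C} = {C} (intersection, +0)
KW@2: {C} ∪ {T} = {C,T} (union, +1)
FKW@2: {T} ∩ {C,T} = {T} (intersection, +0)
FKVW@2: {T} ∪ {C} = {C,T} (union, +1)
FKOVW@2: {C,T} ∩ {C} = {C} (intersection, +0)
FKNOVW@2: {C} ∪ {T} = {C,T} (union, +1)
FKMNOVW@2: {C,T} ∩ {T} = {T} (intersection, +0)
per-site changes: [3, 3, 3]; total = 9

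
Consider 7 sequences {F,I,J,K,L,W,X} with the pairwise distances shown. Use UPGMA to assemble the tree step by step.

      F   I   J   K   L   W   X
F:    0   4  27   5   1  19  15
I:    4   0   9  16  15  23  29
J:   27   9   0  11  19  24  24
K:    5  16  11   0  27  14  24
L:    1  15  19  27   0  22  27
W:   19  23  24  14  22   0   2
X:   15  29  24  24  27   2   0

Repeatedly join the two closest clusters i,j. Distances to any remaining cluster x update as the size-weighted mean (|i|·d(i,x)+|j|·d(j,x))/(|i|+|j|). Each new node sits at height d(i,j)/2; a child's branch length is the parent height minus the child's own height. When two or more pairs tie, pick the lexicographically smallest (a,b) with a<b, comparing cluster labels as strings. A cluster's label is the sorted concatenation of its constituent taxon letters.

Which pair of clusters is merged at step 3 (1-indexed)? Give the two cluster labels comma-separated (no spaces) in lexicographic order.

I,J

iteration 1: select F,L (d=1); attach at lengths (1/2, 1/2); label the merged cluster FL
  updated: d(FL,I)=19/2, d(FL,J)=23, d(FL,K)=16, d(FL,W)=41/2, d(FL,X)=21
iteration 2: select W,X (d=2); attach at lengths (1, 1); label the merged cluster WX
  updated: d(FL,WX)=83/4, d(I,WX)=26, d(J,WX)=24, d(K,WX)=19
iteration 3: select I,J (d=9); attach at lengths (9/2, 9/2); label the merged cluster IJ
  updated: d(FL,IJ)=65/4, d(IJ,K)=27/2, d(IJ,WX)=25
iteration 4: select IJ,K (d=27/2); attach at lengths (9/4, 27/4); label the merged cluster IJK
  updated: d(FL,IJK)=97/6, d(IJK,WX)=23
iteration 5: select FL,IJK (d=97/6); attach at lengths (91/12, 4/3); label the merged cluster FIJKL
  updated: d(FIJKL,WX)=221/10
iteration 6: select FIJKL,WX (d=221/10); attach at lengths (89/30, 201/20); label the merged cluster FIJKLWX
final tree: (((F:1/2,L:1/2):91/12,((I:9/2,J:9/2):9/4,K:27/4):4/3):89/30,(W:1,X:1):201/20)
total length: 644/15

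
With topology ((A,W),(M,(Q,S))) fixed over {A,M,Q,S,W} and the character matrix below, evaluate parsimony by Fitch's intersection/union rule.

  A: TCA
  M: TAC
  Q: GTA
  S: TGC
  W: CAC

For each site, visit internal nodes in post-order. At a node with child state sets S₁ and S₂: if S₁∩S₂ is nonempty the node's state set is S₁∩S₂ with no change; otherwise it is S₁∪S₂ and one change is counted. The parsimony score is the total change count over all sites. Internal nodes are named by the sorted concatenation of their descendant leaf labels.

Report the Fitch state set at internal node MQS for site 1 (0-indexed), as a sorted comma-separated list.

site 0, node AW: A={T} ∪ W={C} → {C,T} (+1)
site 0, node QS: Q={G} ∪ S={T} → {G,T} (+1)
site 0, node MQS: M={T} ∩ QS={G,T} → {T} (+0)
site 0, node AMQSW: AW={C,T} ∩ MQS={T} → {T} (+0)
site 1, node AW: A={C} ∪ W={A} → {A,C} (+1)
site 1, node QS: Q={T} ∪ S={G} → {G,T} (+1)
site 1, node MQS: M={A} ∪ QS={G,T} → {A,G,T} (+1)
site 1, node AMQSW: AW={A,C} ∩ MQS={A,G,T} → {A} (+0)
site 2, node AW: A={A} ∪ W={C} → {A,C} (+1)
site 2, node QS: Q={A} ∪ S={C} → {A,C} (+1)
site 2, node MQS: M={C} ∩ QS={A,C} → {C} (+0)
site 2, node AMQSW: AW={A,C} ∩ MQS={C} → {C} (+0)
per-site changes: [2, 3, 2]; total = 7

A,G,T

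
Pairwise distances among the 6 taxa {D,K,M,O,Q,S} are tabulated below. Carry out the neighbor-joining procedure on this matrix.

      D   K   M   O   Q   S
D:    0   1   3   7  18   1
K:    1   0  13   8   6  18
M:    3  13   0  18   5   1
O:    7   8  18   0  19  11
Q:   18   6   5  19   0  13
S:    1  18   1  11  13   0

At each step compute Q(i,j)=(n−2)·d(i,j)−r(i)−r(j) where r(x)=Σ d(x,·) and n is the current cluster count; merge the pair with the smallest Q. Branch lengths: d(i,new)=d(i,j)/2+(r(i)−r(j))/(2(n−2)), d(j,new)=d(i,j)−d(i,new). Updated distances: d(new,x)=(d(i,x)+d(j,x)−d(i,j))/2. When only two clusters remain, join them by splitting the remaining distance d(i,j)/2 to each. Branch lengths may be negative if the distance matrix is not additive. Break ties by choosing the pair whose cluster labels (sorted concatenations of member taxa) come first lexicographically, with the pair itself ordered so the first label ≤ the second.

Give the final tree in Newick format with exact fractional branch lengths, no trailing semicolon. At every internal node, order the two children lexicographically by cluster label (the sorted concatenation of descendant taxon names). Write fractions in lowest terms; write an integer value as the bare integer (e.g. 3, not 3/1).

(((D:-25/16,((K:9/8,Q:39/8):41/12,O:85/12):49/16):49/16,M:17/16):-1/32,S:-1/32)

step 1: merge (K,Q) at d=6, Q=-83; branch lengths K→9/8, Q→39/8; new cluster KQ
  updated: d(D,KQ)=13/2, d(KQ,M)=6, d(KQ,O)=21/2, d(KQ,S)=25/2
step 2: merge (KQ,O) at d=21/2, Q=-101/2; branch lengths KQ→41/12, O→85/12; new cluster KOQ
  updated: d(D,KOQ)=3/2, d(KOQ,M)=27/4, d(KOQ,S)=13/2
step 3: merge (D,KOQ) at d=3/2, Q=-69/4; branch lengths D→-25/16, KOQ→49/16; new cluster DKOQ
  updated: d(DKOQ,M)=33/8, d(DKOQ,S)=3
step 4: merge (DKOQ,M) at d=33/8, Q=-65/8; branch lengths DKOQ→49/16, M→17/16; new cluster DKMOQ
  updated: d(DKMOQ,S)=-1/16
step 5: merge (DKMOQ,S) at d=-1/16; branch lengths DKMOQ→-1/32, S→-1/32; new cluster DKMOQS
final tree: (((D:-25/16,((K:9/8,Q:39/8):41/12,O:85/12):49/16):49/16,M:17/16):-1/32,S:-1/32)
total length: 353/16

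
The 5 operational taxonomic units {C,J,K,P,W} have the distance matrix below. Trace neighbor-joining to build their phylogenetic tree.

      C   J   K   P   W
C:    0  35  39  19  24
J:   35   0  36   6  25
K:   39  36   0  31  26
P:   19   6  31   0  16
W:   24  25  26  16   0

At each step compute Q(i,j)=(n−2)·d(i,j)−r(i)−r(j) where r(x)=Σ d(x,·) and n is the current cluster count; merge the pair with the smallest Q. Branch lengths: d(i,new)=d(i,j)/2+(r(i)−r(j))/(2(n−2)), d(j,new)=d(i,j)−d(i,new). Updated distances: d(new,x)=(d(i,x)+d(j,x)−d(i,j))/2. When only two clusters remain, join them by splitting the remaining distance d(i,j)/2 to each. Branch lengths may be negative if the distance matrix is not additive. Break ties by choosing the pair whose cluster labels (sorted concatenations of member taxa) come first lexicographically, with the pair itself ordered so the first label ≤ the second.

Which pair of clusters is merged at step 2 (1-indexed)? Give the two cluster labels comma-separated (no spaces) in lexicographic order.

step 1: merge (J,P) at d=6, Q=-156; branch lengths J→8, P→-2; new cluster JP
  updated: d(C,JP)=24, d(JP,K)=61/2, d(JP,W)=35/2
step 2: merge (C,JP) at d=24, Q=-111; branch lengths C→63/4, JP→33/4; new cluster CJP
  updated: d(CJP,K)=91/4, d(CJP,W)=35/4
step 3: merge (CJP,K) at d=91/4, Q=-115/2; branch lengths CJP→11/4, K→20; new cluster CJKP
  updated: d(CJKP,W)=6
step 4: merge (CJKP,W) at d=6; branch lengths CJKP→3, W→3; new cluster CJKPW
final tree: (((C:63/4,(J:8,P:-2):33/4):11/4,K:20):3,W:3)
total length: 235/4

C,JP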